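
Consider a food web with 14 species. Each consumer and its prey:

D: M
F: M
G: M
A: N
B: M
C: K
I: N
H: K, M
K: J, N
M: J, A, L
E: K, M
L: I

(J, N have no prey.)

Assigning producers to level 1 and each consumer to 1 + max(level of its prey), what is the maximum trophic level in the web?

Producers (level 1): J, N.
N → I → L → M → H gives H level 5.
No species has a prey at level 5, so no species reaches level 6.

5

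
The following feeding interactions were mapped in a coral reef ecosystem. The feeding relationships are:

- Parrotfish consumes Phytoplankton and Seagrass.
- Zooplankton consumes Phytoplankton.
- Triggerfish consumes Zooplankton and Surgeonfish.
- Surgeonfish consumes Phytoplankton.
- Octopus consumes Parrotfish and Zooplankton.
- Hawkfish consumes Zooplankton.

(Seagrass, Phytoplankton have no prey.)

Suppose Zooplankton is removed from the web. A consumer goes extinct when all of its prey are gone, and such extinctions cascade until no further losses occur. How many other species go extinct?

1

Remove Zooplankton.
Round 1: Hawkfish (all prey gone) → extinct.
No further losses. Total secondary extinctions: 1.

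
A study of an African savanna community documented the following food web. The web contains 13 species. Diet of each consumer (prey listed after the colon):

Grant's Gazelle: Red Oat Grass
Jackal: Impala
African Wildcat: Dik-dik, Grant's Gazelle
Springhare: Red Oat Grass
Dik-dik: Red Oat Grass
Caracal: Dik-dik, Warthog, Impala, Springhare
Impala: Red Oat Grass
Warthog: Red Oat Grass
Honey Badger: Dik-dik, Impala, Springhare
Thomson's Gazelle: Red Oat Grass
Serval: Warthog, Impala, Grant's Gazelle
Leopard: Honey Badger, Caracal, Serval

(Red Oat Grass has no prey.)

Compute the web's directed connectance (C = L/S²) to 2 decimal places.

The web has S = 13 species and L = 22 feeding links.
C = L / S² = 22 / 169 = 0.1302 ≈ 0.13.

C = 0.13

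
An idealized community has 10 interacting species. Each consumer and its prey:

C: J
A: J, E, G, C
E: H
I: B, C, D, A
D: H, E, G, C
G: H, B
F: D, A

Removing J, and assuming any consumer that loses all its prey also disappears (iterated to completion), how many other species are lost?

1

Remove J.
Round 1: C (all prey gone) → extinct.
No further losses. Total secondary extinctions: 1.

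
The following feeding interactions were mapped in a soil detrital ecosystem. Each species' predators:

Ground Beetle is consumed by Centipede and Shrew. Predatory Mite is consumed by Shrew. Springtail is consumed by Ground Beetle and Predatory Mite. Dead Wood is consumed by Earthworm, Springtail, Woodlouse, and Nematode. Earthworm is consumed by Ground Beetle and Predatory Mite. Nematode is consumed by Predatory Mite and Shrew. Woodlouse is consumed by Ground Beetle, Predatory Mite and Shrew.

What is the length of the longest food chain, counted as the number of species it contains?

4 species

One longest chain: Dead Wood → Springtail → Ground Beetle → Shrew.
It has 4 species and 3 links.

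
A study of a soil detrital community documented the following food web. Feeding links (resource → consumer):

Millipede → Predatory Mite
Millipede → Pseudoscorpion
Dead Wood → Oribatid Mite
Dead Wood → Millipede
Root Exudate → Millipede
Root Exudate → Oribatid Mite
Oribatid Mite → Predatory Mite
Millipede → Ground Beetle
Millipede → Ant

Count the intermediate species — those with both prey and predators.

Intermediate species (has both prey and predators): Millipede, Oribatid Mite.
Count: 2.

2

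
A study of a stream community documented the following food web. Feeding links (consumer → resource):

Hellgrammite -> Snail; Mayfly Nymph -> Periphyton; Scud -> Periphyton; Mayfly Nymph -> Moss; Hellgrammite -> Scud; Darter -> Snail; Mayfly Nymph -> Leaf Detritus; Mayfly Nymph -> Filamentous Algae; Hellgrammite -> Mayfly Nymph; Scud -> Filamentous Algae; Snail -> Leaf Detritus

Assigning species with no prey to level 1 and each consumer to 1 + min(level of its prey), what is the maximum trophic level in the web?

3

Basal resources (level 1): Filamentous Algae, Moss, Periphyton, Leaf Detritus.
Following each consumer down to its lowest-level prey: Filamentous Algae → Scud → Hellgrammite (levels 1 through 3).
All prey of Hellgrammite (Scud 2, Snail 2, Mayfly Nymph 2) are at level 2 or above, so Hellgrammite is at level 1 + 2 = 3.
Every consumer has at least one prey at level 2 or below, so none exceeds level 3.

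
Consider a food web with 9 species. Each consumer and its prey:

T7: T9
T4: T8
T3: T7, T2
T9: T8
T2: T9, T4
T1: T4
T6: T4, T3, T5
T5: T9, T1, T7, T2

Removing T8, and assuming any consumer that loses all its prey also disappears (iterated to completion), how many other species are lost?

8

Remove T8.
Round 1: T9 (all prey gone), T4 (all prey gone) → extinct.
Round 2: T1 (all prey gone), T7 (all prey gone), T2 (all prey gone) → extinct.
Round 3: T3 (all prey gone), T5 (all prey gone) → extinct.
Round 4: T6 (all prey gone) → extinct.
No further losses. Total secondary extinctions: 8.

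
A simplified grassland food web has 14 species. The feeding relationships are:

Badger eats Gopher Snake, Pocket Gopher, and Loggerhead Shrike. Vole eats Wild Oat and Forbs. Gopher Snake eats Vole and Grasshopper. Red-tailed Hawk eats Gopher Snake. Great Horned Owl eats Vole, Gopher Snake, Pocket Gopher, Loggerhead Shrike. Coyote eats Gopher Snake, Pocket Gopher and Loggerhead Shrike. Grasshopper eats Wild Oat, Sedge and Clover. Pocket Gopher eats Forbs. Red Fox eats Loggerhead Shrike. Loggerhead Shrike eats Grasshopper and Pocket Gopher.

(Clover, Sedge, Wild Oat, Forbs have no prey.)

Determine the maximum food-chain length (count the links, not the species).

3 links

One longest chain: Forbs → Pocket Gopher → Loggerhead Shrike → Red Fox.
It has 4 species and 3 links.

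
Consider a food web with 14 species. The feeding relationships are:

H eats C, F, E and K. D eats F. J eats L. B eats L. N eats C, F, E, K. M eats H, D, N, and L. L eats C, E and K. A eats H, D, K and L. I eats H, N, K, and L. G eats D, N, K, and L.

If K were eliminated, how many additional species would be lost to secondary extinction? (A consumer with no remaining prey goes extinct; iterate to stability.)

0

Remove K.
Every predator of it retains at least one other prey: N still has F, C, E; L still has C, E; H still has F, C, E; I still has N, L, H; A still has L, H, D; G still has N, L, D.
No consumer loses all prey, so no secondary extinctions occur.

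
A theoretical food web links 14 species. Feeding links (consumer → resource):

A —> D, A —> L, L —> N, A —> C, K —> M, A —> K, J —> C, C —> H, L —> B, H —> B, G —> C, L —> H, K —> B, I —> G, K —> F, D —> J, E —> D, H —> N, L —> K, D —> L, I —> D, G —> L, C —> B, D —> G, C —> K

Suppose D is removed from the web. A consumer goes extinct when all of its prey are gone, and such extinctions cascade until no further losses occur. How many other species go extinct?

1

Remove D.
Round 1: E (all prey gone) → extinct.
No further losses. Total secondary extinctions: 1.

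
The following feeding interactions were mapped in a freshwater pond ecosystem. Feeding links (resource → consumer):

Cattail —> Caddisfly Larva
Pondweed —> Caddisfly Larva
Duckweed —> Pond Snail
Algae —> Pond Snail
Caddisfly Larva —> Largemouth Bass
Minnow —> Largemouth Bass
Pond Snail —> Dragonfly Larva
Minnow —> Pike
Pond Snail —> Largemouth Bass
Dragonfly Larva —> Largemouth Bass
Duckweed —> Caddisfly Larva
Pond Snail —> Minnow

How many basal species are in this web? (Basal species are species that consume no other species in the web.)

4

Basal species (no prey listed): Duckweed, Algae, Pondweed, Cattail.
Count: 4.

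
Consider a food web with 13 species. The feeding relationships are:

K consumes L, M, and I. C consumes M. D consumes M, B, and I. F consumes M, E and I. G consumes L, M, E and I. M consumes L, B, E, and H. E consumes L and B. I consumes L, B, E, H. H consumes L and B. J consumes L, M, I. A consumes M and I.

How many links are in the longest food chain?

3 links

One longest chain: B → H → M → G.
It has 4 species and 3 links.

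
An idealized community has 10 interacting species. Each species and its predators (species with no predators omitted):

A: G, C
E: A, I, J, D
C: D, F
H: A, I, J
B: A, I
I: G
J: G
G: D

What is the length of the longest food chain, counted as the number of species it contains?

4 species

One longest chain: H → A → G → D.
It has 4 species and 3 links.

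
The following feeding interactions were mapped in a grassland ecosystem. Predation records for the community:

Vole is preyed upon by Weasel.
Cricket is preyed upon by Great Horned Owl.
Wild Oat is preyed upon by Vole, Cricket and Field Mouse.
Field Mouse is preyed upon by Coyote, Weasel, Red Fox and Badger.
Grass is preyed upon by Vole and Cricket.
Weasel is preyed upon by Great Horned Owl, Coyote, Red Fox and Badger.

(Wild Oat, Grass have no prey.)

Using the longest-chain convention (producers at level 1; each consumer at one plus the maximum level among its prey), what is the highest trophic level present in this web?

Producers (level 1): Wild Oat, Grass.
Wild Oat → Vole → Weasel → Coyote gives Coyote level 4.
No species has a prey at level 4, so no species reaches level 5.

4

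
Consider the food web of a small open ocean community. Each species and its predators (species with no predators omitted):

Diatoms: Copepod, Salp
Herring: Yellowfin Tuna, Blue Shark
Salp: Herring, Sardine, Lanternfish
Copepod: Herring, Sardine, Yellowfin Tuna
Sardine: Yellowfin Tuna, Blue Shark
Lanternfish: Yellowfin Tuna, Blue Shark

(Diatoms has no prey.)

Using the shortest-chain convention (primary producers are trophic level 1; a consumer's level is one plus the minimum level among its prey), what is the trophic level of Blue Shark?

Trophic level 4

Diatoms is a producer → level 1.
Copepod eats Diatoms → level 2.
Herring eats Copepod → level 3.
Blue Shark eats Herring → level 4.
No prey of Blue Shark is below level 3, so 4 is the minimum.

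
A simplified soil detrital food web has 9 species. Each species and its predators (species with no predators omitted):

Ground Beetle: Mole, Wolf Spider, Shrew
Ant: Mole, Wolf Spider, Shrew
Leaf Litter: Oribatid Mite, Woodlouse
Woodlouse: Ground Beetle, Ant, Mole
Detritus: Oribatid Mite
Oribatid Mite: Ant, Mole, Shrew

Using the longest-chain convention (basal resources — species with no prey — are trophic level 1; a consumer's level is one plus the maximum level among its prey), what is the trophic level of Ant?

Leaf Litter has no prey (basal) → level 1.
Oribatid Mite eats Leaf Litter (level 1); other prey at levels: Detritus 1 → level 2.
Ant eats Oribatid Mite (level 2); other prey at levels: Woodlouse 2 → level 3.

Trophic level 3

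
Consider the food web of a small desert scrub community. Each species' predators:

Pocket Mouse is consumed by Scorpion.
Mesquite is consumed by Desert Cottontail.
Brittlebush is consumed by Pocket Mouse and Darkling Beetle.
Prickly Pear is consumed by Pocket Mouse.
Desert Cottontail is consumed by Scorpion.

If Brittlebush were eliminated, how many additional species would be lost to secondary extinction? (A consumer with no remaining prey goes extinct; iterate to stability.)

1

Remove Brittlebush.
Round 1: Darkling Beetle (all prey gone) → extinct.
No further losses. Total secondary extinctions: 1.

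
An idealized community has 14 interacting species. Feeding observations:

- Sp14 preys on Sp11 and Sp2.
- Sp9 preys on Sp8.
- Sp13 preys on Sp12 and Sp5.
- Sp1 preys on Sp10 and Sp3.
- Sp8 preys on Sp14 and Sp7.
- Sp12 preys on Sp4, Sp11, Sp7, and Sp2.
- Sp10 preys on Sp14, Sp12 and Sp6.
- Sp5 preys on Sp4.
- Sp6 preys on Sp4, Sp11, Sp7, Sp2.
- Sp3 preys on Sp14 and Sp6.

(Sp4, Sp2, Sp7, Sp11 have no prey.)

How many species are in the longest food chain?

One longest chain: Sp2 → Sp14 → Sp8 → Sp9.
It has 4 species and 3 links.

4 species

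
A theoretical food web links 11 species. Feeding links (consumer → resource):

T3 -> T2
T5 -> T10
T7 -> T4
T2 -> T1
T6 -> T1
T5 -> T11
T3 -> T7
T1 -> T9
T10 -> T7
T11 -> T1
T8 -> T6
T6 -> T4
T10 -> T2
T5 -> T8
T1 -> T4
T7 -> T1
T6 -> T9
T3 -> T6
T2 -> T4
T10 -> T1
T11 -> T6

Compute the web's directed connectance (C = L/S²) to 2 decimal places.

C = 0.17

The web has S = 11 species and L = 21 feeding links.
C = L / S² = 21 / 121 = 0.1736 ≈ 0.17.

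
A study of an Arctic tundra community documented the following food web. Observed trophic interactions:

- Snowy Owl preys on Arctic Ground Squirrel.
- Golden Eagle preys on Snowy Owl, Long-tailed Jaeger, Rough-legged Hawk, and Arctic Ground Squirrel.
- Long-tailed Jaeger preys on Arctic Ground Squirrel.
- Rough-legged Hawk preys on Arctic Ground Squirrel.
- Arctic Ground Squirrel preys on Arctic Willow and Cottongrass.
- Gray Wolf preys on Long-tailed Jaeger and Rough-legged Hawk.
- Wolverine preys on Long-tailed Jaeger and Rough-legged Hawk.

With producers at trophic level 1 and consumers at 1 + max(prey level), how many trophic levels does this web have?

Producers (level 1): Cottongrass, Arctic Willow.
Cottongrass → Arctic Ground Squirrel → Rough-legged Hawk → Golden Eagle gives Golden Eagle level 4.
No species has a prey at level 4, so no species reaches level 5.

4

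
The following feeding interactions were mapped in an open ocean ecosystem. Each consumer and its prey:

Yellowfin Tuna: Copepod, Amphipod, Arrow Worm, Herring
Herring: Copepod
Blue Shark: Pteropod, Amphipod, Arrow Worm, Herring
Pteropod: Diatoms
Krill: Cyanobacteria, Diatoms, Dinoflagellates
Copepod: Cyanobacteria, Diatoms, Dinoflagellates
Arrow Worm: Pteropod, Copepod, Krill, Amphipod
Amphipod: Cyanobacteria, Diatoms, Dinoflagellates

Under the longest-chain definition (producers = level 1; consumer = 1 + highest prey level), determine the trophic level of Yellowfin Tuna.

Cyanobacteria is a producer → level 1.
Copepod eats Cyanobacteria (level 1); other prey at levels: Diatoms 1, Dinoflagellates 1 → level 2.
Herring eats Copepod → level 3.
Yellowfin Tuna eats Herring (level 3); other prey at levels: Copepod 2, Amphipod 2, Arrow Worm 3 → level 4.

Trophic level 4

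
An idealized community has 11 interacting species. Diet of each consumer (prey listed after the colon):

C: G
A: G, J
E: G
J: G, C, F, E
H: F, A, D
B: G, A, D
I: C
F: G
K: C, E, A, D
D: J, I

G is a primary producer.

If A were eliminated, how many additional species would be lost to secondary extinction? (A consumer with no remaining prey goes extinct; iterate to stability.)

0

Remove A.
Every predator of it retains at least one other prey: K still has C, E, D; B still has G, D; H still has F, D.
No consumer loses all prey, so no secondary extinctions occur.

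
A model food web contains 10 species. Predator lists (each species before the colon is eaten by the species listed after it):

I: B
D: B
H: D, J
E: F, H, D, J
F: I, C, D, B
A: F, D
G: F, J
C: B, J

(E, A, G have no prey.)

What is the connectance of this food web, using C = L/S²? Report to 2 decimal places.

C = 0.18

The web has S = 10 species and L = 18 feeding links.
C = L / S² = 18 / 100 = 0.1800 ≈ 0.18.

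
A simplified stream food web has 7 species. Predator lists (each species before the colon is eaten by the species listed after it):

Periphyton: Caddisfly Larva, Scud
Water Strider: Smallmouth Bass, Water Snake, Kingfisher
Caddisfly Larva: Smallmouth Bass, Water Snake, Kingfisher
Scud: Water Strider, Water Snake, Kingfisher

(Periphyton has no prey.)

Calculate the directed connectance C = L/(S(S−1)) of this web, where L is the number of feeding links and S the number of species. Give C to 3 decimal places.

C = 0.262

The web has S = 7 species and L = 11 feeding links.
C = L / (S(S−1)) = 11 / 42 = 0.2619 ≈ 0.262.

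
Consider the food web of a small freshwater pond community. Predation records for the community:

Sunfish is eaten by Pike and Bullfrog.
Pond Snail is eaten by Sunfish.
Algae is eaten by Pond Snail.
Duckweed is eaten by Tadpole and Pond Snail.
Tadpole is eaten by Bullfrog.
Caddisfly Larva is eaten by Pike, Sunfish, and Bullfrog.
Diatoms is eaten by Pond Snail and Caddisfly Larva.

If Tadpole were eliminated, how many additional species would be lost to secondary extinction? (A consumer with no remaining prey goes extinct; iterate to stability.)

0

Remove Tadpole.
Every predator of it retains at least one other prey: Bullfrog still has Caddisfly Larva, Sunfish.
No consumer loses all prey, so no secondary extinctions occur.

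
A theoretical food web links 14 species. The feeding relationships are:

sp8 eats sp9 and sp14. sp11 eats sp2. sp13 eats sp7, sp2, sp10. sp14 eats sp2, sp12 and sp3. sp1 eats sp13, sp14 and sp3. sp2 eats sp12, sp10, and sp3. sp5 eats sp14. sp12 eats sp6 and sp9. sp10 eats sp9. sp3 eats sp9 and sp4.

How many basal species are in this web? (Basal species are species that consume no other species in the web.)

4

Basal species (no prey listed): sp4, sp7, sp6, sp9.
Count: 4.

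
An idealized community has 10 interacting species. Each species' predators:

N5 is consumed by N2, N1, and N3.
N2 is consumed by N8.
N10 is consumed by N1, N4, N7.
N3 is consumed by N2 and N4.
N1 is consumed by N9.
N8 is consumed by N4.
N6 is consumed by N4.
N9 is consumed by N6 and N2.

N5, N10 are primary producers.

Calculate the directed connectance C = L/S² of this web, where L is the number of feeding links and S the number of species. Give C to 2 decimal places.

The web has S = 10 species and L = 14 feeding links.
C = L / S² = 14 / 100 = 0.1400 ≈ 0.14.

C = 0.14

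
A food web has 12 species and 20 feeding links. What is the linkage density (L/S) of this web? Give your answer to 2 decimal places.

L/S = 1.67

There are L = 20 links among S = 12 species.
L/S = 20/12 = 1.6667 ≈ 1.67.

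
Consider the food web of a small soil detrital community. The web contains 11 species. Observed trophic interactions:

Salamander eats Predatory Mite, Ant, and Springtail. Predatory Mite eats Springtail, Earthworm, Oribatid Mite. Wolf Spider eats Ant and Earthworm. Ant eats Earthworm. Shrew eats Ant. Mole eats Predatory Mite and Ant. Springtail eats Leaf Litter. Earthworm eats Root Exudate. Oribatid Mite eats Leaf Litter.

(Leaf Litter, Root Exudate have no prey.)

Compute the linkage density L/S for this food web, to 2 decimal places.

L/S = 1.36

There are L = 15 links among S = 11 species.
L/S = 15/11 = 1.3636 ≈ 1.36.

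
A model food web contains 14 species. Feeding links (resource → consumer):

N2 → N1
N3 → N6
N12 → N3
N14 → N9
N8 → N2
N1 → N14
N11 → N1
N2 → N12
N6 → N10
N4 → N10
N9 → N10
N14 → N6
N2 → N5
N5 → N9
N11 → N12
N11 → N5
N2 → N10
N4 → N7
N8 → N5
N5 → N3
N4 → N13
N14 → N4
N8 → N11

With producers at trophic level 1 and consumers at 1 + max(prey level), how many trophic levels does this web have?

6

Producers (level 1): N8.
N8 → N2 → N1 → N14 → N4 → N7 gives N7 level 6.
No species has a prey at level 6, so no species reaches level 7.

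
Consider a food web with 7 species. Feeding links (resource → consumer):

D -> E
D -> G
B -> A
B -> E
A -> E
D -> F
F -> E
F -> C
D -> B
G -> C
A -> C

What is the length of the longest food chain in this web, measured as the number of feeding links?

3 links

One longest chain: D → B → A → C.
It has 4 species and 3 links.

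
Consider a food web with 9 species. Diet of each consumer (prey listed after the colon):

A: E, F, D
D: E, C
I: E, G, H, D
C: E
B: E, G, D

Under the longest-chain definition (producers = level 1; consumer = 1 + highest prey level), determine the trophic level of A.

E is a producer → level 1.
C eats E → level 2.
D eats C (level 2); other prey at levels: E 1 → level 3.
A eats D (level 3); other prey at levels: E 1, F 1 → level 4.

Trophic level 4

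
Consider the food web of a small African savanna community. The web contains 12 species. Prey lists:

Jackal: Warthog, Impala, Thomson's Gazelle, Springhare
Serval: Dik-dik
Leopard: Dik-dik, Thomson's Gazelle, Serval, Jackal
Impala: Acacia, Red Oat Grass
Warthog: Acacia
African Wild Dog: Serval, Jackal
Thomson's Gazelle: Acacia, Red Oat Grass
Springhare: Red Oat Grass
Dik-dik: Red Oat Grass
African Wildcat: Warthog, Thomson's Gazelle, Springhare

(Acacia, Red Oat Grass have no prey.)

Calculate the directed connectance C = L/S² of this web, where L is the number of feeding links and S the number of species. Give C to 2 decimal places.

The web has S = 12 species and L = 21 feeding links.
C = L / S² = 21 / 144 = 0.1458 ≈ 0.15.

C = 0.15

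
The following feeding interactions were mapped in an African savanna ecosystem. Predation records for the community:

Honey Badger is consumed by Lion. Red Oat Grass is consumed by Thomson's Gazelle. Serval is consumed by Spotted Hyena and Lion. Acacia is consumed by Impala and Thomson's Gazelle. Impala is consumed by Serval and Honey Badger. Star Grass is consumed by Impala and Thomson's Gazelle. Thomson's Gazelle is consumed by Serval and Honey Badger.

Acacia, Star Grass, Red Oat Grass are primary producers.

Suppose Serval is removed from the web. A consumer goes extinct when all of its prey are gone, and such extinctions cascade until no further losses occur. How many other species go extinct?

1

Remove Serval.
Round 1: Spotted Hyena (all prey gone) → extinct.
No further losses. Total secondary extinctions: 1.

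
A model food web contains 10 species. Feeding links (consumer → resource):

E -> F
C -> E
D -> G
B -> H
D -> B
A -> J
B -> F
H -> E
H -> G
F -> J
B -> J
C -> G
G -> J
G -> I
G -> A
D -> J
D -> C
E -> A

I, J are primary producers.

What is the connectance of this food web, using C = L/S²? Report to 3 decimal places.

C = 0.180

The web has S = 10 species and L = 18 feeding links.
C = L / S² = 18 / 100 = 0.1800 ≈ 0.180.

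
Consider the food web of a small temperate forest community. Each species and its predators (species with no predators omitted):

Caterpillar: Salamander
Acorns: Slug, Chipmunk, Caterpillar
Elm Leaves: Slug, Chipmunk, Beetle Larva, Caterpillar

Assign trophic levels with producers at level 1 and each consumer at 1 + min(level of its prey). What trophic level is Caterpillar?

Trophic level 2

Elm Leaves is a producer → level 1.
Caterpillar eats Elm Leaves → level 2.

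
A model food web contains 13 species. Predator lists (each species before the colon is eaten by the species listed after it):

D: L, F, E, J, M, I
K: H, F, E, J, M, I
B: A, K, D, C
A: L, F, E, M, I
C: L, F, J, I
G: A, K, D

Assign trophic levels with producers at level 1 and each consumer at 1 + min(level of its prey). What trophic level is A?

Trophic level 2

G is a producer → level 1.
A eats G → level 2.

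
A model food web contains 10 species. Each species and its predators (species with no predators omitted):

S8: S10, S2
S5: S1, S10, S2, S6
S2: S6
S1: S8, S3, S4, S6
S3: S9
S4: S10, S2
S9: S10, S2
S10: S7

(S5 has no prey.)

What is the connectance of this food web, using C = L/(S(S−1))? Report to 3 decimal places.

The web has S = 10 species and L = 17 feeding links.
C = L / (S(S−1)) = 17 / 90 = 0.1889 ≈ 0.189.

C = 0.189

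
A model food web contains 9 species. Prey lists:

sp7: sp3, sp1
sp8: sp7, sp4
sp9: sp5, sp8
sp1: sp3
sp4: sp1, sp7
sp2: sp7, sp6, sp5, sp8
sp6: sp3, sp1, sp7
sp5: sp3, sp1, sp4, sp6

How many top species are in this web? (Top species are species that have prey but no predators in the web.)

Top species (has prey, but nothing eats it): sp9, sp2.
Count: 2.

2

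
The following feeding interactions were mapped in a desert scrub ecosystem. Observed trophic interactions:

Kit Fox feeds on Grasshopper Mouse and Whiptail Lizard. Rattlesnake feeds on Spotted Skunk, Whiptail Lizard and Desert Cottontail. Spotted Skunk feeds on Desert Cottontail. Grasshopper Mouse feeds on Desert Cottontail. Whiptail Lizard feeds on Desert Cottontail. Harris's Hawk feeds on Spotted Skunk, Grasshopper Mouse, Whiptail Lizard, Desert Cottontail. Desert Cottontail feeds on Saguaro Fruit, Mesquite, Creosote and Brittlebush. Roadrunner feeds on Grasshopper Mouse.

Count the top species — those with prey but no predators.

Top species (has prey, but nothing eats it): Kit Fox, Roadrunner, Harris's Hawk, Rattlesnake.
Count: 4.

4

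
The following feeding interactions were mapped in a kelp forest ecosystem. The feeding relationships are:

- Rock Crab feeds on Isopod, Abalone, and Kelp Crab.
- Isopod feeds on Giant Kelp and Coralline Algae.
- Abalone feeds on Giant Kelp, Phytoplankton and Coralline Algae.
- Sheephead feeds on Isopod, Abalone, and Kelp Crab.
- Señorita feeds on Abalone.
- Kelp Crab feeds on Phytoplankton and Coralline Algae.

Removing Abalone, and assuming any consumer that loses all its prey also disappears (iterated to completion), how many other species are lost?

1

Remove Abalone.
Round 1: Señorita (all prey gone) → extinct.
No further losses. Total secondary extinctions: 1.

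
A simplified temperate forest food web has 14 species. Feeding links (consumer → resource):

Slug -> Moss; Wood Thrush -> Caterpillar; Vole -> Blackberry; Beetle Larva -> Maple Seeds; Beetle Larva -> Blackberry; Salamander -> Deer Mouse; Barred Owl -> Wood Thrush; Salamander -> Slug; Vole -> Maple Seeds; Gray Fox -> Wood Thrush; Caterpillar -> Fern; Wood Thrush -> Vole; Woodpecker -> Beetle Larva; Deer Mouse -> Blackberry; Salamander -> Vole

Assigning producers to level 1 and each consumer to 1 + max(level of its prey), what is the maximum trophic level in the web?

4

Producers (level 1): Maple Seeds, Fern, Blackberry, Moss.
Fern → Caterpillar → Wood Thrush → Gray Fox gives Gray Fox level 4.
No species has a prey at level 4, so no species reaches level 5.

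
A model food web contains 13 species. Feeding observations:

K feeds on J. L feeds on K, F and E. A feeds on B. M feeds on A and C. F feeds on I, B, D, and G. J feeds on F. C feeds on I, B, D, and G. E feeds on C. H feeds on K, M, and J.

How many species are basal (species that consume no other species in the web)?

Basal species (no prey listed): G, B, D, I.
Count: 4.

4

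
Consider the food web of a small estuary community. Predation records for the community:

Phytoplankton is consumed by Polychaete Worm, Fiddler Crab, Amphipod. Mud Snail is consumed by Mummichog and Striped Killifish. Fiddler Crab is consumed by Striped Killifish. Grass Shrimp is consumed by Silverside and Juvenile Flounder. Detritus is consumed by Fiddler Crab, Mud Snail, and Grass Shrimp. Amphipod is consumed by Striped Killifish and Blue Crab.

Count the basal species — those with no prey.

2

Basal species (no prey listed): Detritus, Phytoplankton.
Count: 2.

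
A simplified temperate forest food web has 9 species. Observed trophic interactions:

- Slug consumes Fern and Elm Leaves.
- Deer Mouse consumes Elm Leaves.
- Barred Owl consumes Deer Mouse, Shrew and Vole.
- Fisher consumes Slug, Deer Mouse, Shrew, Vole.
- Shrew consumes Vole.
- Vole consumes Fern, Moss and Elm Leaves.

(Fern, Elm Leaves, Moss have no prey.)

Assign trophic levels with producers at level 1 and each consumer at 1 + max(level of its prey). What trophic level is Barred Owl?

Fern is a producer → level 1.
Vole eats Fern (level 1); other prey at levels: Elm Leaves 1, Moss 1 → level 2.
Shrew eats Vole → level 3.
Barred Owl eats Shrew (level 3); other prey at levels: Deer Mouse 2, Vole 2 → level 4.

Trophic level 4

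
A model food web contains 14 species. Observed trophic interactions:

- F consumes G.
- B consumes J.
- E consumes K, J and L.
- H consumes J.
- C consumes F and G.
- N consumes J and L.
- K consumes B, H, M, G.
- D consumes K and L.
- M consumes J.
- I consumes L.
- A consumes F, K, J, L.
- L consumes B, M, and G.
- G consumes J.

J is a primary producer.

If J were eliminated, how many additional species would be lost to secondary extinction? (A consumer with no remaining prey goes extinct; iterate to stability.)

13

Remove J.
Round 1: H (all prey gone), M (all prey gone), G (all prey gone), B (all prey gone) → extinct.
Round 2: F (all prey gone), L (all prey gone), K (all prey gone) → extinct.
Round 3: I (all prey gone), E (all prey gone), A (all prey gone), C (all prey gone), N (all prey gone), D (all prey gone) → extinct.
No further losses. Total secondary extinctions: 13.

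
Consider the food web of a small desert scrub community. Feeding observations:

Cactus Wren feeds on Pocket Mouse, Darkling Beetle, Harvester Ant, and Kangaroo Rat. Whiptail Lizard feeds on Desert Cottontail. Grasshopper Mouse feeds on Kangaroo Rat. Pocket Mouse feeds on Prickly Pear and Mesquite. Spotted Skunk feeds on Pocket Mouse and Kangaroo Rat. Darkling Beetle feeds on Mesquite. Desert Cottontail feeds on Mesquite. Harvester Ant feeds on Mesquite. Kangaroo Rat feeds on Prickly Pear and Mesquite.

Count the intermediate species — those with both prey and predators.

Intermediate species (has both prey and predators): Harvester Ant, Desert Cottontail, Pocket Mouse, Darkling Beetle, Kangaroo Rat.
Count: 5.

5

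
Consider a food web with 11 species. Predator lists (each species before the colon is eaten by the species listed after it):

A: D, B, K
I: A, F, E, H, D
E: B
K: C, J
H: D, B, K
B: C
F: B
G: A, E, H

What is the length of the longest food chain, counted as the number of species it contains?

4 species

One longest chain: G → A → K → C.
It has 4 species and 3 links.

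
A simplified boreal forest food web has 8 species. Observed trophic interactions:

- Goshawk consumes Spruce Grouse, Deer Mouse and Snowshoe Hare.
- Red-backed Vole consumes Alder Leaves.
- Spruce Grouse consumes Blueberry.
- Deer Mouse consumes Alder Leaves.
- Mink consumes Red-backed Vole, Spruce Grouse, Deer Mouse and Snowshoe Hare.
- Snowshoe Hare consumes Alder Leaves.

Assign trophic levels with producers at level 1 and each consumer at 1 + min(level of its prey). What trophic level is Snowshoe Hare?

Alder Leaves is a producer → level 1.
Snowshoe Hare eats Alder Leaves → level 2.

Trophic level 2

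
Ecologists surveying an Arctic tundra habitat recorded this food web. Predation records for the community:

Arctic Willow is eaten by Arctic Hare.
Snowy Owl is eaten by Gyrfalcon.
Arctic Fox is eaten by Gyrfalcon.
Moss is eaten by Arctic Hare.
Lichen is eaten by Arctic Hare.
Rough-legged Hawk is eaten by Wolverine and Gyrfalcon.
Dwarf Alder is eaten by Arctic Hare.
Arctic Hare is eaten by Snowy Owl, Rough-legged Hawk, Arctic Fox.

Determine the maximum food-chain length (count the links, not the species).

3 links

One longest chain: Lichen → Arctic Hare → Rough-legged Hawk → Wolverine.
It has 4 species and 3 links.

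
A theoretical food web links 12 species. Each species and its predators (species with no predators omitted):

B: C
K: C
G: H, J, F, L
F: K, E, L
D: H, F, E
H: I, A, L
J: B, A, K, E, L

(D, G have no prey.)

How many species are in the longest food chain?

4 species

One longest chain: G → J → K → C.
It has 4 species and 3 links.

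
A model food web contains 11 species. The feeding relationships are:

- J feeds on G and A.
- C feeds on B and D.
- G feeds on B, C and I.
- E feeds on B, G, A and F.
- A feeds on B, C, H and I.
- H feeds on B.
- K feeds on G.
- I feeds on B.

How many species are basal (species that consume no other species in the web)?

Basal species (no prey listed): B, F, D.
Count: 3.

3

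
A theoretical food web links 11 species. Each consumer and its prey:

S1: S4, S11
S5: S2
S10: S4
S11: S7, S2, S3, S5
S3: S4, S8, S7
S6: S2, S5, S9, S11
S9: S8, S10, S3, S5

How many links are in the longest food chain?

One longest chain: S4 → S3 → S11 → S1.
It has 4 species and 3 links.

3 links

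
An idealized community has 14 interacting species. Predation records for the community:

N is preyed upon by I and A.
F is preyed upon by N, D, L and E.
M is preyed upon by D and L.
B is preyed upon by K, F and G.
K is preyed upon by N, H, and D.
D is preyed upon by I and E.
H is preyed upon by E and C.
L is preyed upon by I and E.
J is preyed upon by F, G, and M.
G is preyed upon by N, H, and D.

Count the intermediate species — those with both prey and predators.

8

Intermediate species (has both prey and predators): K, F, M, G, N, L, D, H.
Count: 8.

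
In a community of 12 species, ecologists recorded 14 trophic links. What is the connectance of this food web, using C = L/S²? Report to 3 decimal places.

The web has S = 12 species and L = 14 feeding links.
C = L / S² = 14 / 144 = 0.0972 ≈ 0.097.

C = 0.097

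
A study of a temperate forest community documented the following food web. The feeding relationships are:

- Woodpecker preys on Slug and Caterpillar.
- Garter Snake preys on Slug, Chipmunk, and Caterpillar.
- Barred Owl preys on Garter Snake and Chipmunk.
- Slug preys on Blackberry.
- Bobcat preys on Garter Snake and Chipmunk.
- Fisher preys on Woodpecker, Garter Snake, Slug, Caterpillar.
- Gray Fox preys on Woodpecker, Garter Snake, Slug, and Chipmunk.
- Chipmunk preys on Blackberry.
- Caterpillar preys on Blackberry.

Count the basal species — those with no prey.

Basal species (no prey listed): Blackberry.
Count: 1.

1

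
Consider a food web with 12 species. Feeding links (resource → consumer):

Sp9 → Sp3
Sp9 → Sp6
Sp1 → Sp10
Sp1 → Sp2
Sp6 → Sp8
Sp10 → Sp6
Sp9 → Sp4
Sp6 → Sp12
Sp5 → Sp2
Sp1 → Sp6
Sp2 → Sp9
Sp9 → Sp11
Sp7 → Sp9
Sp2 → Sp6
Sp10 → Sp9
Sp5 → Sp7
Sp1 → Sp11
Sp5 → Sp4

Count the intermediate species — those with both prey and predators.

5

Intermediate species (has both prey and predators): Sp2, Sp7, Sp10, Sp9, Sp6.
Count: 5.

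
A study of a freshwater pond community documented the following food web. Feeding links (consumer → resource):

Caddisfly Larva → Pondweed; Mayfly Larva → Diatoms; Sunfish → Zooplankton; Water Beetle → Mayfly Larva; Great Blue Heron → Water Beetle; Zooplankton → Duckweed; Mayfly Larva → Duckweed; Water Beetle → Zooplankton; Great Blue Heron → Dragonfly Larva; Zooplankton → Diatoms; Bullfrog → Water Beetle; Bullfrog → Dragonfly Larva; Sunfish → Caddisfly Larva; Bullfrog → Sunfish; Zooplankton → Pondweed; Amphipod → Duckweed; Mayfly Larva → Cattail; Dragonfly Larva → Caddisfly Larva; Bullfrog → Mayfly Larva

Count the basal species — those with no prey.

Basal species (no prey listed): Diatoms, Cattail, Duckweed, Pondweed.
Count: 4.

4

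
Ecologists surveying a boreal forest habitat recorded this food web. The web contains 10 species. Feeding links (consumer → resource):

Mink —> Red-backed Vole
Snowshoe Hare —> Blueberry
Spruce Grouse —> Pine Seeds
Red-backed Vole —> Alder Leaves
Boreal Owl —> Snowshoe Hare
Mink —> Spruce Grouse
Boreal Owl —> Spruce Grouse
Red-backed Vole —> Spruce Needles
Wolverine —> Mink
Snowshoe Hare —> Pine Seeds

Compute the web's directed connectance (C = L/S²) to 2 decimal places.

The web has S = 10 species and L = 10 feeding links.
C = L / S² = 10 / 100 = 0.1000 ≈ 0.10.

C = 0.10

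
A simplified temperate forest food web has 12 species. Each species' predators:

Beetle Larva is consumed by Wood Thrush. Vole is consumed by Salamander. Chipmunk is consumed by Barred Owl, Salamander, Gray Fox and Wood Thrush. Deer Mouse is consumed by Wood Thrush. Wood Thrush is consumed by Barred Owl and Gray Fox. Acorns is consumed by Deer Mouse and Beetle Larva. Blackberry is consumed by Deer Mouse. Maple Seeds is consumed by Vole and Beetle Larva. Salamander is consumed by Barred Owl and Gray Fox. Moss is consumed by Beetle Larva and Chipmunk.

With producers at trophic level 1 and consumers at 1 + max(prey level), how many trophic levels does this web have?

Producers (level 1): Moss, Acorns, Maple Seeds, Blackberry.
Moss → Chipmunk → Salamander → Gray Fox gives Gray Fox level 4.
No species has a prey at level 4, so no species reaches level 5.

4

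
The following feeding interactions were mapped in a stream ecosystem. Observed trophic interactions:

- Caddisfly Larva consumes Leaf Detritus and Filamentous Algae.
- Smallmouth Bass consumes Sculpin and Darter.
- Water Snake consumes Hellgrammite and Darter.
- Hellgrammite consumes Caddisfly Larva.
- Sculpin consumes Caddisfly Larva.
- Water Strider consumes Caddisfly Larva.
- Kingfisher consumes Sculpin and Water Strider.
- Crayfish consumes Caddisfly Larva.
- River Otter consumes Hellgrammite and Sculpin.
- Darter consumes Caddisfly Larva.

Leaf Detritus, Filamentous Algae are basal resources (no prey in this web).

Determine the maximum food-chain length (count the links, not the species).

3 links

One longest chain: Leaf Detritus → Caddisfly Larva → Sculpin → Smallmouth Bass.
It has 4 species and 3 links.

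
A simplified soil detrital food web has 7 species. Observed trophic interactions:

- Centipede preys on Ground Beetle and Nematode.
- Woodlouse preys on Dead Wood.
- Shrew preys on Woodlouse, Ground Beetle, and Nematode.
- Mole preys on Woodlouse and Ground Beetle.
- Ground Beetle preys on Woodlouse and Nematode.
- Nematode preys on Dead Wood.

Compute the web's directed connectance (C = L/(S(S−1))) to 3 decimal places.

The web has S = 7 species and L = 11 feeding links.
C = L / (S(S−1)) = 11 / 42 = 0.2619 ≈ 0.262.

C = 0.262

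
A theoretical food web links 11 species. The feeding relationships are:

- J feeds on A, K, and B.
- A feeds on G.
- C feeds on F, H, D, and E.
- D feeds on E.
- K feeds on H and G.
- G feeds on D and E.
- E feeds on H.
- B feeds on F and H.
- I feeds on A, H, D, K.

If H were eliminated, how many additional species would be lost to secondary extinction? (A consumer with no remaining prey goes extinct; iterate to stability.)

6

Remove H.
Round 1: E (all prey gone) → extinct.
Round 2: D (all prey gone) → extinct.
Round 3: G (all prey gone) → extinct.
Round 4: A (all prey gone), K (all prey gone) → extinct.
Round 5: I (all prey gone) → extinct.
No further losses. Total secondary extinctions: 6.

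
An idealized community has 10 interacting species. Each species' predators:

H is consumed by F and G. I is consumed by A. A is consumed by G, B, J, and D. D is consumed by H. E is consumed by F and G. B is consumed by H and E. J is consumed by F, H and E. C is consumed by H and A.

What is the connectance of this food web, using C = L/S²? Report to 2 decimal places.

The web has S = 10 species and L = 17 feeding links.
C = L / S² = 17 / 100 = 0.1700 ≈ 0.17.

C = 0.17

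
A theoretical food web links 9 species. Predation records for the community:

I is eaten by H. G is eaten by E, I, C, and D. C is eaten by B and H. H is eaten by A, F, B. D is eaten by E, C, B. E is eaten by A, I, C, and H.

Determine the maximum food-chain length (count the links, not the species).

One longest chain: G → D → E → C → H → A.
It has 6 species and 5 links.

5 links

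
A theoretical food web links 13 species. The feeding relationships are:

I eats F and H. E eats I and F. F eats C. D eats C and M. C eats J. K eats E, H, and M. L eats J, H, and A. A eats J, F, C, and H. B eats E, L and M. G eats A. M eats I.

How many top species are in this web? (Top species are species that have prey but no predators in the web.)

4

Top species (has prey, but nothing eats it): G, K, D, B.
Count: 4.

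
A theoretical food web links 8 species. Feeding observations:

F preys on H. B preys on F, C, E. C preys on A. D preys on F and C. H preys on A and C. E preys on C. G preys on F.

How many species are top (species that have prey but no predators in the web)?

3

Top species (has prey, but nothing eats it): D, G, B.
Count: 3.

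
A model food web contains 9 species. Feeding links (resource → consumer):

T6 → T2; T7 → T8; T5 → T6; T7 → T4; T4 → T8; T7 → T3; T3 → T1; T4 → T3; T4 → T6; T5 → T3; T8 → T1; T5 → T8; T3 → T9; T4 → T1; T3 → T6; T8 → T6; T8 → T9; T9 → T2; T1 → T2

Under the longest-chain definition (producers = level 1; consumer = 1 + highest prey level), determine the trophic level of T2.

Trophic level 5

T7 is a producer → level 1.
T4 eats T7 → level 2.
T8 eats T4 (level 2); other prey at levels: T5 1, T7 1 → level 3.
T1 eats T8 (level 3); other prey at levels: T4 2, T3 3 → level 4.
T2 eats T1 (level 4); other prey at levels: T9 4, T6 4 → level 5.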